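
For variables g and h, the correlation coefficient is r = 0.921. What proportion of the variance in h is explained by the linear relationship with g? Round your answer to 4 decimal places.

r² = (0.921)² = 0.8482

0.8482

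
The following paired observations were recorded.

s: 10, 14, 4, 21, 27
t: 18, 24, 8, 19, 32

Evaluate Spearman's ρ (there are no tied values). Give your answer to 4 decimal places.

Rank s: 2, 3, 1, 4, 5
Rank t: 2, 4, 1, 3, 5
d = rank(s) − rank(t): 0, -1, 0, 1, 0; Σd² = 2
ρ = 1 − 6Σd² / [n(n²−1)] = 1 − 6×2 / (5×24) = 1 − 12/120 ≈ 0.9000

0.9000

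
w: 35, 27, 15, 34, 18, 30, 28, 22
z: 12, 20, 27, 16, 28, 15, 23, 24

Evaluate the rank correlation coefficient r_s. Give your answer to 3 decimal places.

Rank w: 8, 4, 1, 7, 2, 6, 5, 3
Rank z: 1, 4, 7, 3, 8, 2, 5, 6
d = rank(w) − rank(z): 7, 0, -6, 4, -6, 4, 0, -3; Σd² = 162
ρ = 1 − 6Σd² / [n(n²−1)] = 1 − 6×162 / (8×63) = 1 − 972/504 ≈ -0.929

-0.929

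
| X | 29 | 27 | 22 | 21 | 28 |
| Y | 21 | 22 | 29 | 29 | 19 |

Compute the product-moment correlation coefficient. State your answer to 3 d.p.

n = 5, ΣX = 127, ΣY = 120, ΣX² = 3279, ΣY² = 2968, ΣXY = 2982
nΣXY − ΣXΣY = 14910 − 15240 = -330
nΣX² − (ΣX)² = 16395 − 16129 = 266; nΣY² − (ΣY)² = 14840 − 14400 = 440
r = -330 / √(266 × 440) = -330 / 342.1111 ≈ -0.965

-0.965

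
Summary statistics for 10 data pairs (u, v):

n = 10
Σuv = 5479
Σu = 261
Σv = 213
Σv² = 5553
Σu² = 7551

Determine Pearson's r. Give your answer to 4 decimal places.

-0.0927

r = (nΣuv − ΣuΣv) / √[(nΣu² − (Σu)²)(nΣv² − (Σv)²)]
Numerator: 10×5479 − 261×213 = -803
Denominator: √[(75510 − 68121)(55530 − 45369)] = √[7389 × 10161] = 8664.8502
r = -803 / 8664.8502 ≈ -0.0927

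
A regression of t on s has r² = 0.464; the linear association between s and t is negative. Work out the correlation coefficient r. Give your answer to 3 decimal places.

|r| = √0.464 = 0.681
The association is negative, so r = −0.681.

-0.681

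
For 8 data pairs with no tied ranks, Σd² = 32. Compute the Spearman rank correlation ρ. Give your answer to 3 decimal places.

ρ = 1 − 6Σd² / [n(n²−1)] = 1 − 6×32 / (8×63)
  = 1 − 192/504 = 1 − 0.3810 ≈ 0.619

0.619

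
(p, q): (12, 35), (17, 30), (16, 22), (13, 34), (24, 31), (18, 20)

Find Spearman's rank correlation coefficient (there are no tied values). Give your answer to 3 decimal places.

Rank p: 1, 4, 3, 2, 6, 5
Rank q: 6, 3, 2, 5, 4, 1
d = rank(p) − rank(q): -5, 1, 1, -3, 2, 4; Σd² = 56
ρ = 1 − 6Σd² / [n(n²−1)] = 1 − 6×56 / (6×35) = 1 − 336/210 ≈ -0.600

-0.600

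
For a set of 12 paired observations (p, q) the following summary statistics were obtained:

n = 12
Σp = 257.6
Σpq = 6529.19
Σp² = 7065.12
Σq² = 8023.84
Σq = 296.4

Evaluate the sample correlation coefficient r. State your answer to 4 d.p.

0.1603

r = (nΣpq − ΣpΣq) / √[(nΣp² − (Σp)²)(nΣq² − (Σq)²)]
Numerator: 12×6529.19 − 257.6×296.4 = 1997.64
Denominator: √[(84781.44 − 66357.76)(96286.08 − 87852.96)] = √[18423.68 × 8433.12] = 12464.7144
r = 1997.64 / 12464.7144 ≈ 0.1603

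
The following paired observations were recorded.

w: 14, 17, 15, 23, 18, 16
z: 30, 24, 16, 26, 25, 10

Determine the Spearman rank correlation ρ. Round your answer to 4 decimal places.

0.0857

Rank w: 1, 4, 2, 6, 5, 3
Rank z: 6, 3, 2, 5, 4, 1
d = rank(w) − rank(z): -5, 1, 0, 1, 1, 2; Σd² = 32
ρ = 1 − 6Σd² / [n(n²−1)] = 1 − 6×32 / (6×35) = 1 − 192/210 ≈ 0.0857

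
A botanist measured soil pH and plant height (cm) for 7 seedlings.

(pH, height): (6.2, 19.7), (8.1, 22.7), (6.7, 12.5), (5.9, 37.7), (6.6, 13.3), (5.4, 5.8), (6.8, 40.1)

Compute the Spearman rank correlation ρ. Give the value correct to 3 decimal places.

0.429

Rank pH: 3, 7, 5, 2, 4, 1, 6
Rank height: 4, 5, 2, 6, 3, 1, 7
d = rank(pH) − rank(height): -1, 2, 3, -4, 1, 0, -1; Σd² = 32
ρ = 1 − 6Σd² / [n(n²−1)] = 1 − 6×32 / (7×48) = 1 − 192/336 ≈ 0.429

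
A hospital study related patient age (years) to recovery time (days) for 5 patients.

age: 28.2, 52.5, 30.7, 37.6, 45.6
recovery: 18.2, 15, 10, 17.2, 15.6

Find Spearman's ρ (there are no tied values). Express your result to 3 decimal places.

Rank age: 1, 5, 2, 3, 4
Rank recovery: 5, 2, 1, 4, 3
d = rank(age) − rank(recovery): -4, 3, 1, -1, 1; Σd² = 28
ρ = 1 − 6Σd² / [n(n²−1)] = 1 − 6×28 / (5×24) = 1 − 168/120 ≈ -0.400

-0.400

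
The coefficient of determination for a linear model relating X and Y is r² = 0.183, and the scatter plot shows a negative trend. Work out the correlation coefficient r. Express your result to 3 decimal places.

|r| = √0.183 = 0.428
The association is negative, so r = −0.428.

-0.428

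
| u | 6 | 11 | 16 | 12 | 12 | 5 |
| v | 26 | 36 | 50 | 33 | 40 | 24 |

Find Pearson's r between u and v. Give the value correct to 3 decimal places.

n = 6, Σu = 62, Σv = 209, Σu² = 726, Σv² = 7737, Σuv = 2348
nΣuv − ΣuΣv = 14088 − 12958 = 1130
nΣu² − (Σu)² = 4356 − 3844 = 512; nΣv² − (Σv)² = 46422 − 43681 = 2741
r = 1130 / √(512 × 2741) = 1130 / 1184.6485 ≈ 0.954

0.954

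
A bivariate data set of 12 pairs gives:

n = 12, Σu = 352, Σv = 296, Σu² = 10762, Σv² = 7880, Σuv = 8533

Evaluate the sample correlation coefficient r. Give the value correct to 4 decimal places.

-0.2977

r = (nΣuv − ΣuΣv) / √[(nΣu² − (Σu)²)(nΣv² − (Σv)²)]
Numerator: 12×8533 − 352×296 = -1796
Denominator: √[(129144 − 123904)(94560 − 87616)] = √[5240 × 6944] = 6032.1273
r = -1796 / 6032.1273 ≈ -0.2977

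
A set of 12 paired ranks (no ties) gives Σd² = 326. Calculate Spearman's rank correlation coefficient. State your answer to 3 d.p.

ρ = 1 − 6Σd² / [n(n²−1)] = 1 − 6×326 / (12×143)
  = 1 − 1956/1716 = 1 − 1.1399 ≈ -0.140

-0.140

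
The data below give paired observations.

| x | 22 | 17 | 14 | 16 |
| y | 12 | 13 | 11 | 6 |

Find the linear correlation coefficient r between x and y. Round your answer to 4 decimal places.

n = 4, Σx = 69, Σy = 42, Σx² = 1225, Σy² = 470, Σxy = 735
nΣxy − ΣxΣy = 2940 − 2898 = 42
nΣx² − (Σx)² = 4900 − 4761 = 139; nΣy² − (Σy)² = 1880 − 1764 = 116
r = 42 / √(139 × 116) = 42 / 126.9803 ≈ 0.3308

0.3308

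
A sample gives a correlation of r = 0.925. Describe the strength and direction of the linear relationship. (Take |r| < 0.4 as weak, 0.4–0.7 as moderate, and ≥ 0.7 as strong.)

strong positive

r = 0.925 > 0 so the relationship is positive.
|r| = 0.925, which falls in the strong range.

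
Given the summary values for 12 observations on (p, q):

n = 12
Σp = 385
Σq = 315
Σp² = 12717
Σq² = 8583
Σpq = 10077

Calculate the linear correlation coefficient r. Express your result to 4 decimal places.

-0.0864

r = (nΣpq − ΣpΣq) / √[(nΣp² − (Σp)²)(nΣq² − (Σq)²)]
Numerator: 12×10077 − 385×315 = -351
Denominator: √[(152604 − 148225)(102996 − 99225)] = √[4379 × 3771] = 4063.6448
r = -351 / 4063.6448 ≈ -0.0864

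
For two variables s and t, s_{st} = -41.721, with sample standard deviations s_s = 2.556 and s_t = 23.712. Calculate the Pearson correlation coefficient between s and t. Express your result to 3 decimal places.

-0.688

r = Cov(s,t) / (s_s · s_t) = -41.721 / (2.556 × 23.712)
  = -41.721 / 60.6079 ≈ -0.688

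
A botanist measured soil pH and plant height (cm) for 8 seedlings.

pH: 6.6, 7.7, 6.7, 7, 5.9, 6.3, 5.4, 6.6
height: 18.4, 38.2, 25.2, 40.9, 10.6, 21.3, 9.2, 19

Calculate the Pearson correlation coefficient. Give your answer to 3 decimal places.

n = 8, Σx = 52.2, Σy = 182.8, Σx² = 343.96, Σy² = 5117.34, Σxy = 1242.53
nΣxy − ΣxΣy = 9940.24 − 9542.16 = 398.08
nΣx² − (Σx)² = 2751.68 − 2724.84 = 26.84; nΣy² − (Σy)² = 40938.72 − 33415.84 = 7522.88
r = 398.08 / √(26.84 × 7522.88) = 398.08 / 449.3485 ≈ 0.886

0.886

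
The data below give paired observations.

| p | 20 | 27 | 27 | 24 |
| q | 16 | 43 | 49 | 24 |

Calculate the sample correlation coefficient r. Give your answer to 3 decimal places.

n = 4, Σp = 98, Σq = 132, Σp² = 2434, Σq² = 5082, Σpq = 3380
nΣpq − ΣpΣq = 13520 − 12936 = 584
nΣp² − (Σp)² = 9736 − 9604 = 132; nΣq² − (Σq)² = 20328 − 17424 = 2904
r = 584 / √(132 × 2904) = 584 / 619.1349 ≈ 0.943

0.943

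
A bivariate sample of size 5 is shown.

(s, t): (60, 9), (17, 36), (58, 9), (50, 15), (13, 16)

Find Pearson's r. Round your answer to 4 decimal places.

n = 5, Σs = 198, Σt = 85, Σs² = 9922, Σt² = 1939, Σst = 2632
nΣst − ΣsΣt = 13160 − 16830 = -3670
nΣs² − (Σs)² = 49610 − 39204 = 10406; nΣt² − (Σt)² = 9695 − 7225 = 2470
r = -3670 / √(10406 × 2470) = -3670 / 5069.7949 ≈ -0.7239

-0.7239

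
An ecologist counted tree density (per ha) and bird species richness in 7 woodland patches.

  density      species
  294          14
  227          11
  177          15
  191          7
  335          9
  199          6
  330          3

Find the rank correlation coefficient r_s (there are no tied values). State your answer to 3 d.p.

Rank density: 5, 4, 1, 2, 7, 3, 6
Rank species: 6, 5, 7, 3, 4, 2, 1
d = rank(density) − rank(species): -1, -1, -6, -1, 3, 1, 5; Σd² = 74
ρ = 1 − 6Σd² / [n(n²−1)] = 1 − 6×74 / (7×48) = 1 − 444/336 ≈ -0.321

-0.321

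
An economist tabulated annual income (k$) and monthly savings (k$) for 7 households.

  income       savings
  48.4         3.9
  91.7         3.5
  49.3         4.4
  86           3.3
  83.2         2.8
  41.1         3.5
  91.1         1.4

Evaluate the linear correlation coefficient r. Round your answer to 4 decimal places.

-0.6446

n = 7, Σx = 490.8, Σy = 22.8, Σx² = 37488.6, Σy² = 79.76, Σxy = 1514.78
nΣxy − ΣxΣy = 10603.46 − 11190.24 = -586.78
nΣx² − (Σx)² = 262420.2 − 240884.64 = 21535.56; nΣy² − (Σy)² = 558.32 − 519.84 = 38.48
r = -586.78 / √(21535.56 × 38.48) = -586.78 / 910.3232 ≈ -0.6446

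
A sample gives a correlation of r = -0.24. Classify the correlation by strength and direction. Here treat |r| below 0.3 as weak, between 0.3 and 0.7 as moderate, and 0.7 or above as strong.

weak negative

r = -0.24 < 0 so the relationship is negative.
|r| = 0.24, which falls in the weak range.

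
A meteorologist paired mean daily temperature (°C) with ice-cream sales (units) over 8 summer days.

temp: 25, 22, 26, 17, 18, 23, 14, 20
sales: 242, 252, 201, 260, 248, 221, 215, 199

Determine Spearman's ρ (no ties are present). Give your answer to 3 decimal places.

-0.262

Rank temp: 7, 5, 8, 2, 3, 6, 1, 4
Rank sales: 5, 7, 2, 8, 6, 4, 3, 1
d = rank(temp) − rank(sales): 2, -2, 6, -6, -3, 2, -2, 3; Σd² = 106
ρ = 1 − 6Σd² / [n(n²−1)] = 1 − 6×106 / (8×63) = 1 − 636/504 ≈ -0.262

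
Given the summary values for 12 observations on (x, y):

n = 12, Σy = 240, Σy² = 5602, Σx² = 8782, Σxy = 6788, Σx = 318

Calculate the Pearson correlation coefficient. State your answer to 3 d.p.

0.802

r = (nΣxy − ΣxΣy) / √[(nΣx² − (Σx)²)(nΣy² − (Σy)²)]
Numerator: 12×6788 − 318×240 = 5136
Denominator: √[(105384 − 101124)(67224 − 57600)] = √[4260 × 9624] = 6402.9868
r = 5136 / 6402.9868 ≈ 0.802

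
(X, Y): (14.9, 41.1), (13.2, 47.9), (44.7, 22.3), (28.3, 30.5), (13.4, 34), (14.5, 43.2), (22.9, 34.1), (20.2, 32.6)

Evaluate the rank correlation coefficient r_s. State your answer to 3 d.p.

-0.810

Rank X: 4, 1, 8, 7, 2, 3, 6, 5
Rank Y: 6, 8, 1, 2, 4, 7, 5, 3
d = rank(X) − rank(Y): -2, -7, 7, 5, -2, -4, 1, 2; Σd² = 152
ρ = 1 − 6Σd² / [n(n²−1)] = 1 − 6×152 / (8×63) = 1 − 912/504 ≈ -0.810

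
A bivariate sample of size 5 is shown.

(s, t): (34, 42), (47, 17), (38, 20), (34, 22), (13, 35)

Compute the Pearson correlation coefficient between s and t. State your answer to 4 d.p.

-0.6057

n = 5, Σs = 166, Σt = 136, Σs² = 6134, Σt² = 4162, Σst = 4190
nΣst − ΣsΣt = 20950 − 22576 = -1626
nΣs² − (Σs)² = 30670 − 27556 = 3114; nΣt² − (Σt)² = 20810 − 18496 = 2314
r = -1626 / √(3114 × 2314) = -1626 / 2684.3614 ≈ -0.6057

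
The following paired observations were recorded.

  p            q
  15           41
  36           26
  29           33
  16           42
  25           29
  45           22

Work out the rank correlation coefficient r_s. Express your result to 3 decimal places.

Rank p: 1, 5, 4, 2, 3, 6
Rank q: 5, 2, 4, 6, 3, 1
d = rank(p) − rank(q): -4, 3, 0, -4, 0, 5; Σd² = 66
ρ = 1 − 6Σd² / [n(n²−1)] = 1 − 6×66 / (6×35) = 1 − 396/210 ≈ -0.886

-0.886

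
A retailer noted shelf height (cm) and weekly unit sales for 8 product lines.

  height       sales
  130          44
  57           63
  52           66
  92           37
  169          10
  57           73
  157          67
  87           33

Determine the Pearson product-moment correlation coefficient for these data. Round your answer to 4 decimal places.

-0.5577

n = 8, Σx = 801, Σy = 393, Σx² = 95345, Σy² = 22637, Σxy = 35388
nΣxy − ΣxΣy = 283104 − 314793 = -31689
nΣx² − (Σx)² = 762760 − 641601 = 121159; nΣy² − (Σy)² = 181096 − 154449 = 26647
r = -31689 / √(121159 × 26647) = -31689 / 56820.1010 ≈ -0.5577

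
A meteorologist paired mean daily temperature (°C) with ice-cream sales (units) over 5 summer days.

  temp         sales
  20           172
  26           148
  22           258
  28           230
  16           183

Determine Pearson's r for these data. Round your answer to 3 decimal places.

0.156

n = 5, Σx = 112, Σy = 991, Σx² = 2600, Σy² = 204441, Σxy = 22332
nΣxy − ΣxΣy = 111660 − 110992 = 668
nΣx² − (Σx)² = 13000 − 12544 = 456; nΣy² − (Σy)² = 1022205 − 982081 = 40124
r = 668 / √(456 × 40124) = 668 / 4277.4460 ≈ 0.156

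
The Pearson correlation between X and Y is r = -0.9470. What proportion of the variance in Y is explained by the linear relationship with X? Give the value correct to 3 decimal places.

0.897

r² = (-0.9470)² = 0.897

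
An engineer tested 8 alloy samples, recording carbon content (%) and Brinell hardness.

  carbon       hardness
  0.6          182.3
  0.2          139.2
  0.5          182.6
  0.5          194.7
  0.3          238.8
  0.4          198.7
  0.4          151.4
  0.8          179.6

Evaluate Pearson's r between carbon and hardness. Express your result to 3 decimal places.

n = 8, Σx = 3.7, Σy = 1467.3, Σx² = 1.95, Σy² = 275546.03, Σxy = 681.23
nΣxy − ΣxΣy = 5449.84 − 5429.01 = 20.83
nΣx² − (Σx)² = 15.6 − 13.69 = 1.91; nΣy² − (Σy)² = 2204368.24 − 2152969.29 = 51398.95
r = 20.83 / √(1.91 × 51398.95) = 20.83 / 313.3241 ≈ 0.066

0.066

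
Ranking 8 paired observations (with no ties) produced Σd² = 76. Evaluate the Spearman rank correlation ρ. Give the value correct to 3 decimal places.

ρ = 1 − 6Σd² / [n(n²−1)] = 1 − 6×76 / (8×63)
  = 1 − 456/504 = 1 − 0.9048 ≈ 0.095

0.095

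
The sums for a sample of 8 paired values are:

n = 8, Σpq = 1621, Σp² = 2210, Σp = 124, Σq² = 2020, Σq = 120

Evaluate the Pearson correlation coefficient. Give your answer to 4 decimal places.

r = (nΣpq − ΣpΣq) / √[(nΣp² − (Σp)²)(nΣq² − (Σq)²)]
Numerator: 8×1621 − 124×120 = -1912
Denominator: √[(17680 − 15376)(16160 − 14400)] = √[2304 × 1760] = 2013.7130
r = -1912 / 2013.7130 ≈ -0.9495

-0.9495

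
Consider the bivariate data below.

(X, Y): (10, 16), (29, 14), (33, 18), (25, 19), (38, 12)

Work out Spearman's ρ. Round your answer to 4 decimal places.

-0.5000

Rank X: 1, 3, 4, 2, 5
Rank Y: 3, 2, 4, 5, 1
d = rank(X) − rank(Y): -2, 1, 0, -3, 4; Σd² = 30
ρ = 1 − 6Σd² / [n(n²−1)] = 1 − 6×30 / (5×24) = 1 − 180/120 ≈ -0.5000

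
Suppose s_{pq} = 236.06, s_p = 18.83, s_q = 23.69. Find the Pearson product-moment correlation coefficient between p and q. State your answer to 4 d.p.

0.5292

r = Cov(p,q) / (s_p · s_q) = 236.06 / (18.83 × 23.69)
  = 236.06 / 446.0827 ≈ 0.5292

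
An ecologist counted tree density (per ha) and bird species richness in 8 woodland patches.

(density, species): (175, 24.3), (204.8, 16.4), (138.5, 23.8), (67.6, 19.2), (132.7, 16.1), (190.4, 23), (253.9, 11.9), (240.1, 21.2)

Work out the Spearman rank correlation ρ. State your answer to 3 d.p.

Rank density: 4, 6, 3, 1, 2, 5, 8, 7
Rank species: 8, 3, 7, 4, 2, 6, 1, 5
d = rank(density) − rank(species): -4, 3, -4, -3, 0, -1, 7, 2; Σd² = 104
ρ = 1 − 6Σd² / [n(n²−1)] = 1 − 6×104 / (8×63) = 1 − 624/504 ≈ -0.238

-0.238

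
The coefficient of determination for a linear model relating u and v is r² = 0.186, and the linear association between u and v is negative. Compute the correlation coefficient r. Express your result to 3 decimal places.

|r| = √0.186 = 0.431
The association is negative, so r = −0.431.

-0.431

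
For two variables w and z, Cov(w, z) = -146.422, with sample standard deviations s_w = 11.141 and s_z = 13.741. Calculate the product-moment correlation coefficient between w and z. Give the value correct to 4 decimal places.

-0.9565

r = Cov(w,z) / (s_w · s_z) = -146.422 / (11.141 × 13.741)
  = -146.422 / 153.0885 ≈ -0.9565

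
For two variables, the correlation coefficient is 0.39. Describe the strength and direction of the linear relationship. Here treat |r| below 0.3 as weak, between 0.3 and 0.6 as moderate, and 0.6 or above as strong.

r = 0.39 > 0 so the relationship is positive.
|r| = 0.39, which falls in the moderate range.

moderate positive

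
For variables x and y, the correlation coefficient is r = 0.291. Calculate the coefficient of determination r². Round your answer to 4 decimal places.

r² = (0.291)² = 0.0847

0.0847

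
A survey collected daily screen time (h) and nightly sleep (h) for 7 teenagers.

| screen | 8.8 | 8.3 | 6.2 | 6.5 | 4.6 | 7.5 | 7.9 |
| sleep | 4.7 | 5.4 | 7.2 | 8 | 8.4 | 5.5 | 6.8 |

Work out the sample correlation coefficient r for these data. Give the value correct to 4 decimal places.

-0.8877

n = 7, Σx = 49.8, Σy = 46, Σx² = 366.84, Σy² = 314.14, Σxy = 316.43
nΣxy − ΣxΣy = 2215.01 − 2290.8 = -75.79
nΣx² − (Σx)² = 2567.88 − 2480.04 = 87.84; nΣy² − (Σy)² = 2198.98 − 2116 = 82.98
r = -75.79 / √(87.84 × 82.98) = -75.79 / 85.3754 ≈ -0.8877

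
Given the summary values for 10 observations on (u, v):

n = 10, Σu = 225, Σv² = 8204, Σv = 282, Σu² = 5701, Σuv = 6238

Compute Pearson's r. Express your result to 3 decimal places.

r = (nΣuv − ΣuΣv) / √[(nΣu² − (Σu)²)(nΣv² − (Σv)²)]
Numerator: 10×6238 − 225×282 = -1070
Denominator: √[(57010 − 50625)(82040 − 79524)] = √[6385 × 2516] = 4008.0744
r = -1070 / 4008.0744 ≈ -0.267

-0.267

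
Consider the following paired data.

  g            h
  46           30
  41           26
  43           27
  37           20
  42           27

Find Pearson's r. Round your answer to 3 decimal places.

0.978

n = 5, Σg = 209, Σh = 130, Σg² = 8779, Σh² = 3434, Σgh = 5481
nΣgh − ΣgΣh = 27405 − 27170 = 235
nΣg² − (Σg)² = 43895 − 43681 = 214; nΣh² − (Σh)² = 17170 − 16900 = 270
r = 235 / √(214 × 270) = 235 / 240.3747 ≈ 0.978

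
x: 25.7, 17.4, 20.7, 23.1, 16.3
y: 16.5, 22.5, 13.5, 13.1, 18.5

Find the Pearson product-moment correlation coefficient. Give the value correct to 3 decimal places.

-0.606

n = 5, Σx = 103.2, Σy = 84.1, Σx² = 2191.04, Σy² = 1474.61, Σxy = 1699.16
nΣxy − ΣxΣy = 8495.8 − 8679.12 = -183.32
nΣx² − (Σx)² = 10955.2 − 10650.24 = 304.96; nΣy² − (Σy)² = 7373.05 − 7072.81 = 300.24
r = -183.32 / √(304.96 × 300.24) = -183.32 / 302.5908 ≈ -0.606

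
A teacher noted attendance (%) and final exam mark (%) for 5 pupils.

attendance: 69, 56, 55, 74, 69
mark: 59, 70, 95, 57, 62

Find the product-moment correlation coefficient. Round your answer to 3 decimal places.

-0.836

n = 5, Σx = 323, Σy = 343, Σx² = 21159, Σy² = 24499, Σxy = 21712
nΣxy − ΣxΣy = 108560 − 110789 = -2229
nΣx² − (Σx)² = 105795 − 104329 = 1466; nΣy² − (Σy)² = 122495 − 117649 = 4846
r = -2229 / √(1466 × 4846) = -2229 / 2665.3773 ≈ -0.836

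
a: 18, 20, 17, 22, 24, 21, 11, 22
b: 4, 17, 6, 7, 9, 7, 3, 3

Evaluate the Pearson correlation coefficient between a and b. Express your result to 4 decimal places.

n = 8, Σa = 155, Σb = 56, Σa² = 3119, Σb² = 538, Σab = 1130
nΣab − ΣaΣb = 9040 − 8680 = 360
nΣa² − (Σa)² = 24952 − 24025 = 927; nΣb² − (Σb)² = 4304 − 3136 = 1168
r = 360 / √(927 × 1168) = 360 / 1040.5460 ≈ 0.3460

0.3460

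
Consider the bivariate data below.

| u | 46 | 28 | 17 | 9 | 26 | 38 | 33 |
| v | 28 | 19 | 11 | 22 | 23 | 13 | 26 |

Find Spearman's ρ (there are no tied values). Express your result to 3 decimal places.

Rank u: 7, 4, 2, 1, 3, 6, 5
Rank v: 7, 3, 1, 4, 5, 2, 6
d = rank(u) − rank(v): 0, 1, 1, -3, -2, 4, -1; Σd² = 32
ρ = 1 − 6Σd² / [n(n²−1)] = 1 − 6×32 / (7×48) = 1 − 192/336 ≈ 0.429

0.429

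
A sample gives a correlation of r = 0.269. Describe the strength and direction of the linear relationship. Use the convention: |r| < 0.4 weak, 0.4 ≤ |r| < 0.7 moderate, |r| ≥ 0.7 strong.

r = 0.269 > 0 so the relationship is positive.
|r| = 0.269, which falls in the weak range.

weak positive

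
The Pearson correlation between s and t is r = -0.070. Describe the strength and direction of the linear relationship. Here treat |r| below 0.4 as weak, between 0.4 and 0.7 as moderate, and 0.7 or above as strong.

weak negative

r = -0.070 < 0 so the relationship is negative.
|r| = 0.070, which falls in the weak range.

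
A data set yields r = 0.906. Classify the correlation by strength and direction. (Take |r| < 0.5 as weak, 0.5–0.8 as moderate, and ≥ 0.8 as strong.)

r = 0.906 > 0 so the relationship is positive.
|r| = 0.906, which falls in the strong range.

strong positive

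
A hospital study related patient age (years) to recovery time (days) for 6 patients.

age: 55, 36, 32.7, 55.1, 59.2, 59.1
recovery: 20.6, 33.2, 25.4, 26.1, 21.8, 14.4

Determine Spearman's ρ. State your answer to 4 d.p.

Rank age: 3, 2, 1, 4, 6, 5
Rank recovery: 2, 6, 4, 5, 3, 1
d = rank(age) − rank(recovery): 1, -4, -3, -1, 3, 4; Σd² = 52
ρ = 1 − 6Σd² / [n(n²−1)] = 1 − 6×52 / (6×35) = 1 − 312/210 ≈ -0.4857

-0.4857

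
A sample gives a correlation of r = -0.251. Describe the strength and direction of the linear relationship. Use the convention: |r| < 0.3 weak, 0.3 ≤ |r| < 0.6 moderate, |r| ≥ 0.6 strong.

r = -0.251 < 0 so the relationship is negative.
|r| = 0.251, which falls in the weak range.

weak negative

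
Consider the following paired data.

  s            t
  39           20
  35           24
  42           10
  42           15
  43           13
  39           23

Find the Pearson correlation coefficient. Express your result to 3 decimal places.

-0.878

n = 6, Σs = 240, Σt = 105, Σs² = 9644, Σt² = 1999, Σst = 4126
nΣst − ΣsΣt = 24756 − 25200 = -444
nΣs² − (Σs)² = 57864 − 57600 = 264; nΣt² − (Σt)² = 11994 − 11025 = 969
r = -444 / √(264 × 969) = -444 / 505.7826 ≈ -0.878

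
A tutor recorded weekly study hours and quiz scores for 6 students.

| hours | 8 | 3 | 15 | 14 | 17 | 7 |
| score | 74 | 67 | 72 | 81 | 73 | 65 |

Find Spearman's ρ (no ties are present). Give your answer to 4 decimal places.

0.4857

Rank hours: 3, 1, 5, 4, 6, 2
Rank score: 5, 2, 3, 6, 4, 1
d = rank(hours) − rank(score): -2, -1, 2, -2, 2, 1; Σd² = 18
ρ = 1 − 6Σd² / [n(n²−1)] = 1 − 6×18 / (6×35) = 1 − 108/210 ≈ 0.4857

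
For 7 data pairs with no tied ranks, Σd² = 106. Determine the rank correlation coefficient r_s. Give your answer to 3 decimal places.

-0.893

ρ = 1 − 6Σd² / [n(n²−1)] = 1 − 6×106 / (7×48)
  = 1 − 636/336 = 1 − 1.8929 ≈ -0.893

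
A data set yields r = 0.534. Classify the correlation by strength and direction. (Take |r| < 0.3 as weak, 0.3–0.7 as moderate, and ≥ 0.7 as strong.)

moderate positive

r = 0.534 > 0 so the relationship is positive.
|r| = 0.534, which falls in the moderate range.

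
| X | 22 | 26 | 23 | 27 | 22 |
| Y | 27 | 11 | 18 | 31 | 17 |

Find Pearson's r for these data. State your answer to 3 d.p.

n = 5, ΣX = 120, ΣY = 104, ΣX² = 2902, ΣY² = 2424, ΣXY = 2505
nΣXY − ΣXΣY = 12525 − 12480 = 45
nΣX² − (ΣX)² = 14510 − 14400 = 110; nΣY² − (ΣY)² = 12120 − 10816 = 1304
r = 45 / √(110 × 1304) = 45 / 378.7347 ≈ 0.119

0.119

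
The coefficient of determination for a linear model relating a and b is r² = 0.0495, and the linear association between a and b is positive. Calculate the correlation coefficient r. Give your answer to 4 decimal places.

|r| = √0.0495 = 0.2225
The association is positive, so r = 0.2225.

0.2225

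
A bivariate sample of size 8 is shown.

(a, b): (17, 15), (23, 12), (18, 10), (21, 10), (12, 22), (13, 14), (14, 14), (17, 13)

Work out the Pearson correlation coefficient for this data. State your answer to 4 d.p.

n = 8, Σa = 135, Σb = 110, Σa² = 2381, Σb² = 1614, Σab = 1784
nΣab − ΣaΣb = 14272 − 14850 = -578
nΣa² − (Σa)² = 19048 − 18225 = 823; nΣb² − (Σb)² = 12912 − 12100 = 812
r = -578 / √(823 × 812) = -578 / 817.4815 ≈ -0.7070

-0.7070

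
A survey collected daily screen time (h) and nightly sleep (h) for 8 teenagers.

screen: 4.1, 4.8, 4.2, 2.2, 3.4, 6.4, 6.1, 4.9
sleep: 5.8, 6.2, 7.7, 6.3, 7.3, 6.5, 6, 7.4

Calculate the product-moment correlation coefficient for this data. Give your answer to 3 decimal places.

-0.152

n = 8, Σx = 36.1, Σy = 53.2, Σx² = 176.07, Σy² = 357.36, Σxy = 239.02
nΣxy − ΣxΣy = 1912.16 − 1920.52 = -8.36
nΣx² − (Σx)² = 1408.56 − 1303.21 = 105.35; nΣy² − (Σy)² = 2858.88 − 2830.24 = 28.64
r = -8.36 / √(105.35 × 28.64) = -8.36 / 54.9293 ≈ -0.152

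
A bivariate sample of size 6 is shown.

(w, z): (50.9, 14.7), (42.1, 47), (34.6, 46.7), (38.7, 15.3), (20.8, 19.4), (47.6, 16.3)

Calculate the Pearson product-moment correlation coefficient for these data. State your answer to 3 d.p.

n = 6, Σw = 234.7, Σz = 159.4, Σw² = 9756.47, Σz² = 5482.12, Σwz = 6114.26
nΣwz − ΣwΣz = 36685.56 − 37411.18 = -725.62
nΣw² − (Σw)² = 58538.82 − 55084.09 = 3454.73; nΣz² − (Σz)² = 32892.72 − 25408.36 = 7484.36
r = -725.62 / √(3454.73 × 7484.36) = -725.62 / 5084.9231 ≈ -0.143

-0.143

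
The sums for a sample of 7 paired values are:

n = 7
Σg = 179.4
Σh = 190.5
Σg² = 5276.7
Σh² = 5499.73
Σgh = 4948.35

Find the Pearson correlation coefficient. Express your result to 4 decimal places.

r = (nΣgh − ΣgΣh) / √[(nΣg² − (Σg)²)(nΣh² − (Σh)²)]
Numerator: 7×4948.35 − 179.4×190.5 = 462.75
Denominator: √[(36936.9 − 32184.36)(38498.11 − 36290.25)] = √[4752.54 × 2207.86] = 3239.2812
r = 462.75 / 3239.2812 ≈ 0.1429

0.1429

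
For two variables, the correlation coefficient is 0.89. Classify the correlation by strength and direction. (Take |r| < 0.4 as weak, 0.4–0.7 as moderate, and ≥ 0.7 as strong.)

r = 0.89 > 0 so the relationship is positive.
|r| = 0.89, which falls in the strong range.

strong positive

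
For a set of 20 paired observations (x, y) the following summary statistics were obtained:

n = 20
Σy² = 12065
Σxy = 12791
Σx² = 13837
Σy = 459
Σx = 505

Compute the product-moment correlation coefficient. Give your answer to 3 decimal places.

r = (nΣxy − ΣxΣy) / √[(nΣx² − (Σx)²)(nΣy² − (Σy)²)]
Numerator: 20×12791 − 505×459 = 24025
Denominator: √[(276740 − 255025)(241300 − 210681)] = √[21715 × 30619] = 25785.4918
r = 24025 / 25785.4918 ≈ 0.932

0.932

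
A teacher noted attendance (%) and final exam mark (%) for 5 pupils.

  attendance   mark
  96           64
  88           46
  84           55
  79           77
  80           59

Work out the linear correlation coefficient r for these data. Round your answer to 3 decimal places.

n = 5, Σx = 427, Σy = 301, Σx² = 36657, Σy² = 18647, Σxy = 25615
nΣxy − ΣxΣy = 128075 − 128527 = -452
nΣx² − (Σx)² = 183285 − 182329 = 956; nΣy² − (Σy)² = 93235 − 90601 = 2634
r = -452 / √(956 × 2634) = -452 / 1586.8535 ≈ -0.285

-0.285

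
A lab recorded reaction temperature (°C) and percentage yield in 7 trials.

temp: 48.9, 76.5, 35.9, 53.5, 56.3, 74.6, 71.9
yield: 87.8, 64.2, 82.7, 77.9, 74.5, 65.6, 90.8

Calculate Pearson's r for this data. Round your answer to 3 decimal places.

-0.495

n = 7, Σx = 417.6, Σy = 543.5, Σx² = 26298.98, Σy² = 42836.43, Σxy = 31957.93
nΣxy − ΣxΣy = 223705.51 − 226965.6 = -3260.09
nΣx² − (Σx)² = 184092.86 − 174389.76 = 9703.1; nΣy² − (Σy)² = 299855.01 − 295392.25 = 4462.76
r = -3260.09 / √(9703.1 × 4462.76) = -3260.09 / 6580.4716 ≈ -0.495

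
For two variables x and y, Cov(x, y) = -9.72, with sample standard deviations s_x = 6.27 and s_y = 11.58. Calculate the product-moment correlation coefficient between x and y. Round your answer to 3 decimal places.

r = Cov(x,y) / (s_x · s_y) = -9.72 / (6.27 × 11.58)
  = -9.72 / 72.6066 ≈ -0.134

-0.134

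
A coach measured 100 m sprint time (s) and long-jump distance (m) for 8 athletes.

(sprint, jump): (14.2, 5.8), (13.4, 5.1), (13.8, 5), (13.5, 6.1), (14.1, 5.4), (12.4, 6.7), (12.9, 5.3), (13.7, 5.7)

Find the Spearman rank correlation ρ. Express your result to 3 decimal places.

-0.167

Rank sprint: 8, 3, 6, 4, 7, 1, 2, 5
Rank jump: 6, 2, 1, 7, 4, 8, 3, 5
d = rank(sprint) − rank(jump): 2, 1, 5, -3, 3, -7, -1, 0; Σd² = 98
ρ = 1 − 6Σd² / [n(n²−1)] = 1 − 6×98 / (8×63) = 1 − 588/504 ≈ -0.167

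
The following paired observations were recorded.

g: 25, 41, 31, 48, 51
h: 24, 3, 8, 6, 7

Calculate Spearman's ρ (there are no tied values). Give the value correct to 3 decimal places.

-0.600

Rank g: 1, 3, 2, 4, 5
Rank h: 5, 1, 4, 2, 3
d = rank(g) − rank(h): -4, 2, -2, 2, 2; Σd² = 32
ρ = 1 − 6Σd² / [n(n²−1)] = 1 − 6×32 / (5×24) = 1 − 192/120 ≈ -0.600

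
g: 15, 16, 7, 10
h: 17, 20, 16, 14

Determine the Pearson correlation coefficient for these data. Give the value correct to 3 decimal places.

n = 4, Σg = 48, Σh = 67, Σg² = 630, Σh² = 1141, Σgh = 827
nΣgh − ΣgΣh = 3308 − 3216 = 92
nΣg² − (Σg)² = 2520 − 2304 = 216; nΣh² − (Σh)² = 4564 − 4489 = 75
r = 92 / √(216 × 75) = 92 / 127.2792 ≈ 0.723

0.723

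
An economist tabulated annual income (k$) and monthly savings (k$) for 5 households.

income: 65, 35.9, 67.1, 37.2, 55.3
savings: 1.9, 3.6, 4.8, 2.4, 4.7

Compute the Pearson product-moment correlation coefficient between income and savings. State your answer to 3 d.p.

0.223

n = 5, Σx = 260.5, Σy = 17.4, Σx² = 14458.15, Σy² = 67.46, Σxy = 924.01
nΣxy − ΣxΣy = 4620.05 − 4532.7 = 87.35
nΣx² − (Σx)² = 72290.75 − 67860.25 = 4430.5; nΣy² − (Σy)² = 337.3 − 302.76 = 34.54
r = 87.35 / √(4430.5 × 34.54) = 87.35 / 391.1898 ≈ 0.223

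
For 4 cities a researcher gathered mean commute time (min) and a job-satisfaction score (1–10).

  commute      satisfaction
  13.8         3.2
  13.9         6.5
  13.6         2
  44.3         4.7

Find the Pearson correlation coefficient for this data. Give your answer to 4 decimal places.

n = 4, Σx = 85.6, Σy = 16.4, Σx² = 2531.1, Σy² = 78.58, Σxy = 369.92
nΣxy − ΣxΣy = 1479.68 − 1403.84 = 75.84
nΣx² − (Σx)² = 10124.4 − 7327.36 = 2797.04; nΣy² − (Σy)² = 314.32 − 268.96 = 45.36
r = 75.84 / √(2797.04 × 45.36) = 75.84 / 356.1934 ≈ 0.2129

0.2129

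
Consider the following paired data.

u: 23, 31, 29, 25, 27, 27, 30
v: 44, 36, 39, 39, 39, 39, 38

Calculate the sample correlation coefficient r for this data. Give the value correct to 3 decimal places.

n = 7, Σu = 192, Σv = 274, Σu² = 5314, Σv² = 10760, Σuv = 7480
nΣuv − ΣuΣv = 52360 − 52608 = -248
nΣu² − (Σu)² = 37198 − 36864 = 334; nΣv² − (Σv)² = 75320 − 75076 = 244
r = -248 / √(334 × 244) = -248 / 285.4750 ≈ -0.869

-0.869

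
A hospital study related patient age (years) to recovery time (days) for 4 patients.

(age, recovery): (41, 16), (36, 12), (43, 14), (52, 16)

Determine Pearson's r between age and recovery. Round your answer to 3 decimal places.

0.729

n = 4, Σx = 172, Σy = 58, Σx² = 7530, Σy² = 852, Σxy = 2522
nΣxy − ΣxΣy = 10088 − 9976 = 112
nΣx² − (Σx)² = 30120 − 29584 = 536; nΣy² − (Σy)² = 3408 − 3364 = 44
r = 112 / √(536 × 44) = 112 / 153.5708 ≈ 0.729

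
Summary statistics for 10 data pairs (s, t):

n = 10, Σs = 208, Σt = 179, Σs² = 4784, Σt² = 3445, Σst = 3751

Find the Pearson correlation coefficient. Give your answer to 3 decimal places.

0.084

r = (nΣst − ΣsΣt) / √[(nΣs² − (Σs)²)(nΣt² − (Σt)²)]
Numerator: 10×3751 − 208×179 = 278
Denominator: √[(47840 − 43264)(34450 − 32041)] = √[4576 × 2409] = 3320.1783
r = 278 / 3320.1783 ≈ 0.084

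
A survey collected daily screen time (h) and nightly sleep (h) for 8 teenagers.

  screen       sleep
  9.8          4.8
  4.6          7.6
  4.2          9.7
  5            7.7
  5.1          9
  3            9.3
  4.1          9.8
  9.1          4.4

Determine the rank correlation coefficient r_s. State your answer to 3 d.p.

-0.810

Rank screen: 8, 4, 3, 5, 6, 1, 2, 7
Rank sleep: 2, 3, 7, 4, 5, 6, 8, 1
d = rank(screen) − rank(sleep): 6, 1, -4, 1, 1, -5, -6, 6; Σd² = 152
ρ = 1 − 6Σd² / [n(n²−1)] = 1 − 6×152 / (8×63) = 1 − 912/504 ≈ -0.810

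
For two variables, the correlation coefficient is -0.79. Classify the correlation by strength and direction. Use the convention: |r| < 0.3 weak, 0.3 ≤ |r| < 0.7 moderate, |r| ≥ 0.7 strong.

strong negative

r = -0.79 < 0 so the relationship is negative.
|r| = 0.79, which falls in the strong range.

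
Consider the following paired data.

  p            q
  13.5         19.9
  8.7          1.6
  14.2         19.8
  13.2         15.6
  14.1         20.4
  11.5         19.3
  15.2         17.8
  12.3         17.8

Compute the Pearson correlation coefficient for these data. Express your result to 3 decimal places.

n = 8, Σp = 102.7, Σq = 132.2, Σp² = 1347.21, Σq² = 2456.3, Σpq = 1768.74
nΣpq − ΣpΣq = 14149.92 − 13576.94 = 572.98
nΣp² − (Σp)² = 10777.68 − 10547.29 = 230.39; nΣq² − (Σq)² = 19650.4 − 17476.84 = 2173.56
r = 572.98 / √(230.39 × 2173.56) = 572.98 / 707.6486 ≈ 0.810

0.810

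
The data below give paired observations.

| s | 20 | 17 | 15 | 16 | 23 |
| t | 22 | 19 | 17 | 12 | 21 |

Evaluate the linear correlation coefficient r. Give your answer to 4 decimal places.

n = 5, Σs = 91, Σt = 91, Σs² = 1699, Σt² = 1719, Σst = 1693
nΣst − ΣsΣt = 8465 − 8281 = 184
nΣs² − (Σs)² = 8495 − 8281 = 214; nΣt² − (Σt)² = 8595 − 8281 = 314
r = 184 / √(214 × 314) = 184 / 259.2219 ≈ 0.7098

0.7098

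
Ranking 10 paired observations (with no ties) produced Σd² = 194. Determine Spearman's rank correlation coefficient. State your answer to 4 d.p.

-0.1758

ρ = 1 − 6Σd² / [n(n²−1)] = 1 − 6×194 / (10×99)
  = 1 − 1164/990 = 1 − 1.17576 ≈ -0.1758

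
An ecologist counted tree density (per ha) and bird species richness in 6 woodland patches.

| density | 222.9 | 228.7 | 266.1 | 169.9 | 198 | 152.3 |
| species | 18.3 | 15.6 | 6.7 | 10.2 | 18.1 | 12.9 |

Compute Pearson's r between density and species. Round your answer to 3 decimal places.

n = 6, Σx = 1237.9, Σy = 81.8, Σx² = 264062.61, Σy² = 1221.2, Σxy = 16711.11
nΣxy − ΣxΣy = 100266.66 − 101260.22 = -993.56
nΣx² − (Σx)² = 1584375.66 − 1532396.41 = 51979.25; nΣy² − (Σy)² = 7327.2 − 6691.24 = 635.96
r = -993.56 / √(51979.25 × 635.96) = -993.56 / 5749.4977 ≈ -0.173

-0.173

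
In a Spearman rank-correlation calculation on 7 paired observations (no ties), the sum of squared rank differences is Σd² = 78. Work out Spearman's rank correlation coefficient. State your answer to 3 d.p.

ρ = 1 − 6Σd² / [n(n²−1)] = 1 − 6×78 / (7×48)
  = 1 − 468/336 = 1 − 1.3929 ≈ -0.393

-0.393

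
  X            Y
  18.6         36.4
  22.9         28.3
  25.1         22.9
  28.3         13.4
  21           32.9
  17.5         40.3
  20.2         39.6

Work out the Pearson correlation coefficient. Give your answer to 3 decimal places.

n = 7, ΣX = 153.6, ΣY = 213.8, ΣX² = 3456.56, ΣY² = 7104.48, ΣXY = 4475.19
nΣXY − ΣXΣY = 31326.33 − 32839.68 = -1513.35
nΣX² − (ΣX)² = 24195.92 − 23592.96 = 602.96; nΣY² − (ΣY)² = 49731.36 − 45710.44 = 4020.92
r = -1513.35 / √(602.96 × 4020.92) = -1513.35 / 1557.0658 ≈ -0.972

-0.972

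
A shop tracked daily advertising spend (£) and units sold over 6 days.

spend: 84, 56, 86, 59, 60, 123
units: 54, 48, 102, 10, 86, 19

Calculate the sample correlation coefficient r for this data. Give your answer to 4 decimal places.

-0.1724

n = 6, Σx = 468, Σy = 319, Σx² = 39798, Σy² = 23481, Σxy = 24083
nΣxy − ΣxΣy = 144498 − 149292 = -4794
nΣx² − (Σx)² = 238788 − 219024 = 19764; nΣy² − (Σy)² = 140886 − 101761 = 39125
r = -4794 / √(19764 × 39125) = -4794 / 27807.6698 ≈ -0.1724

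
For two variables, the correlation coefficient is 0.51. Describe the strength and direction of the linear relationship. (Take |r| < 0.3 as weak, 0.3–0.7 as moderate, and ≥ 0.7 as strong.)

r = 0.51 > 0 so the relationship is positive.
|r| = 0.51, which falls in the moderate range.

moderate positive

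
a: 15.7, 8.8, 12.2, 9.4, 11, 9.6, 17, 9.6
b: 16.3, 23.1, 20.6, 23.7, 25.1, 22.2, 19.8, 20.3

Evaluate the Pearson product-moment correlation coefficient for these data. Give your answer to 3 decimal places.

n = 8, Σa = 93.3, Σb = 171.1, Σa² = 1155.45, Σb² = 3712.33, Σab = 1953.99
nΣab − ΣaΣb = 15631.92 − 15963.63 = -331.71
nΣa² − (Σa)² = 9243.6 − 8704.89 = 538.71; nΣb² − (Σb)² = 29698.64 − 29275.21 = 423.43
r = -331.71 / √(538.71 × 423.43) = -331.71 / 477.6044 ≈ -0.695

-0.695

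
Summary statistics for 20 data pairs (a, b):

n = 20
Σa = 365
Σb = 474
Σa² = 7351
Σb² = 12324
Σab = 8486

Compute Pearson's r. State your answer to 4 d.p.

r = (nΣab − ΣaΣb) / √[(nΣa² − (Σa)²)(nΣb² − (Σb)²)]
Numerator: 20×8486 − 365×474 = -3290
Denominator: √[(147020 − 133225)(246480 − 224676)] = √[13795 × 21804] = 17343.1883
r = -3290 / 17343.1883 ≈ -0.1897

-0.1897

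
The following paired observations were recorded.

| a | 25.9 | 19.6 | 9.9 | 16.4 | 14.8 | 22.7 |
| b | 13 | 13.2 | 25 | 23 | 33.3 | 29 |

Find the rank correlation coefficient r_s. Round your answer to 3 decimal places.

Rank a: 6, 4, 1, 3, 2, 5
Rank b: 1, 2, 4, 3, 6, 5
d = rank(a) − rank(b): 5, 2, -3, 0, -4, 0; Σd² = 54
ρ = 1 − 6Σd² / [n(n²−1)] = 1 − 6×54 / (6×35) = 1 − 324/210 ≈ -0.543

-0.543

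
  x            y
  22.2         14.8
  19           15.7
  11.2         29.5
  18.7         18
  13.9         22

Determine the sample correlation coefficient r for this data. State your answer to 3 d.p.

-0.953

n = 5, Σx = 85, Σy = 100, Σx² = 1522.18, Σy² = 2143.78, Σxy = 1599.66
nΣxy − ΣxΣy = 7998.3 − 8500 = -501.7
nΣx² − (Σx)² = 7610.9 − 7225 = 385.9; nΣy² − (Σy)² = 10718.9 − 10000 = 718.9
r = -501.7 / √(385.9 × 718.9) = -501.7 / 526.7101 ≈ -0.953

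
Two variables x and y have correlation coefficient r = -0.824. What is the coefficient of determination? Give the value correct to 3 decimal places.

r² = (-0.824)² = 0.679

0.679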